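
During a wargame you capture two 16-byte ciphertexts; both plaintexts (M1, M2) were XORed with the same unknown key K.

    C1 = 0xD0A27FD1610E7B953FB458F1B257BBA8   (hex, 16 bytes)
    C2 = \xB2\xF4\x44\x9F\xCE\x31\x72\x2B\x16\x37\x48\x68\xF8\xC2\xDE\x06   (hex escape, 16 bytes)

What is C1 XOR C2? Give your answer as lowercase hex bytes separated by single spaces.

C1 ⊕ C2 = (M1 ⊕ K) ⊕ (M2 ⊕ K) = M1 ⊕ M2 — the shared key cancels under XOR.
11010000 xor 10110010 = 01100010
10100010 xor 11110100 = 01010110
01111111 xor 01000100 = 00111011
11010001 xor 10011111 = 01001110
01100001 xor 11001110 = 10101111
00001110 xor 00110001 = 00111111
01111011 xor 01110010 = 00001001
10010101 xor 00101011 = 10111110
00111111 xor 00010110 = 00101001
10110100 xor 00110111 = 10000011
01011000 xor 01001000 = 00010000
11110001 xor 01101000 = 10011001
10110010 xor 11111000 = 01001010
01010111 xor 11000010 = 10010101
10111011 xor 11011110 = 01100101
10101000 xor 00000110 = 10101110

62 56 3b 4e af 3f 09 be 29 83 10 99 4a 95 65 ae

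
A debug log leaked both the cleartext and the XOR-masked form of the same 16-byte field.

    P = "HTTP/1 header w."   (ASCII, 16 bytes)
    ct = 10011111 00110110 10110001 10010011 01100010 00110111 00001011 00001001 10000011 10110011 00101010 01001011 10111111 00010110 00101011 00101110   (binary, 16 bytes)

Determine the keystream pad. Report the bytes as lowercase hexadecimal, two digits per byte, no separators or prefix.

d762e5c34d062b61e6d24e2ecd365c00

Since ct = P ⊕ pad, XORing both sides with P gives pad = P ⊕ ct.
48 XOR 9f = d7
54 XOR 36 = 62
54 XOR b1 = e5
50 XOR 93 = c3
2f XOR 62 = 4d
31 XOR 37 = 06
20 XOR 0b = 2b
68 XOR 09 = 61
65 XOR 83 = e6
61 XOR b3 = d2
64 XOR 2a = 4e
65 XOR 4b = 2e
72 XOR bf = cd
20 XOR 16 = 36
77 XOR 2b = 5c
2e XOR 2e = 00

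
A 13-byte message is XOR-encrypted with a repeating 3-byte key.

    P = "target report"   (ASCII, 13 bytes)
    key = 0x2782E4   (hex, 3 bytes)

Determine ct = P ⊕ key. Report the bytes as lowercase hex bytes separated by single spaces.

53 e3 96 40 e7 90 07 f0 81 57 ed 96 53

The 3-byte key repeats, so the effective keystream is 27 82 e4 27 82 e4 27 82 e4 27 82 e4 27.
byte 0: 74 xor 27 = 53
byte 1: 61 xor 82 = e3
byte 2: 72 xor e4 = 96
byte 3: 67 xor 27 = 40
byte 4: 65 xor 82 = e7
byte 5: 74 xor e4 = 90
byte 6: 20 xor 27 = 07
byte 7: 72 xor 82 = f0
byte 8: 65 xor e4 = 81
byte 9: 70 xor 27 = 57
byte 10: 6f xor 82 = ed
byte 11: 72 xor e4 = 96
byte 12: 74 xor 27 = 53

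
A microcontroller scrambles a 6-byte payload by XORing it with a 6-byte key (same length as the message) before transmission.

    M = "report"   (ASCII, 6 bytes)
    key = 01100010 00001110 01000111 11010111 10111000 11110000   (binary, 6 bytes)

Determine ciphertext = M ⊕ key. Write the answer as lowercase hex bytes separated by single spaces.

XOR is its own inverse, so applying the key byte-wise gives the result directly.
01110010 ^ 01100010 = 00010000
01100101 ^ 00001110 = 01101011
01110000 ^ 01000111 = 00110111
01101111 ^ 11010111 = 10111000
01110010 ^ 10111000 = 11001010
01110100 ^ 11110000 = 10000100

10 6b 37 b8 ca 84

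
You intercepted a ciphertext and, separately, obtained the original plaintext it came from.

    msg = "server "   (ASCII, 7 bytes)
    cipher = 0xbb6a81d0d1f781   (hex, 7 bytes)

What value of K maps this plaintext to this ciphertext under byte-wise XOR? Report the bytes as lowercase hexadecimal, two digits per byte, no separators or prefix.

Since cipher = msg ⊕ K, XORing both sides with msg gives K = msg ⊕ cipher.
115 XOR 187 = 200
101 XOR 106 =  15
114 XOR 129 = 243
118 XOR 208 = 166
101 XOR 209 = 180
114 XOR 247 = 133
 32 XOR 129 = 161

c80ff3a6b485a1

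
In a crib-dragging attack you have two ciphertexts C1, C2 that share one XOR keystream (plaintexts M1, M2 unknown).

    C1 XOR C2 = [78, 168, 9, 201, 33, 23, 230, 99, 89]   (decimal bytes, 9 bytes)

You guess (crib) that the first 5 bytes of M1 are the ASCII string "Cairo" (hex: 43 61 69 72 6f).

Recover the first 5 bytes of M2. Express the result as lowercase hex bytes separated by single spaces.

0d c9 60 bb 4e

Since C1 ⊕ C2 = M1 ⊕ M2, XORing with the guessed M1 bytes yields the corresponding M2 bytes: M2 = (C1 ⊕ C2) ⊕ M1.
byte 0: 4e ⊕ 43 = 0d
byte 1: a8 ⊕ 61 = c9
byte 2: 09 ⊕ 69 = 60
byte 3: c9 ⊕ 72 = bb
byte 4: 21 ⊕ 6f = 4e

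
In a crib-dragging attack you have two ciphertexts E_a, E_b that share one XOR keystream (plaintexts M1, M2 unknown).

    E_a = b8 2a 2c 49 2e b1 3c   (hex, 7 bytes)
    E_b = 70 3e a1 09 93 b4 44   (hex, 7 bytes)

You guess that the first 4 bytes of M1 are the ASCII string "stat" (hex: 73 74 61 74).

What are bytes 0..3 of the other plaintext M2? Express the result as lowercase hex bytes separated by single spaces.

bb 60 ec 34

First, E_a ⊕ E_b = (M1 ⊕ K) ⊕ (M2 ⊕ K) = M1 ⊕ M2, so the key drops out. Then M2 = (M1 ⊕ M2) ⊕ M1 over the first 4 bytes.
byte 0: (b8 ⊕ 70) ⊕ 73 = c8 ⊕ 73 = bb
byte 1: (2a ⊕ 3e) ⊕ 74 = 14 ⊕ 74 = 60
byte 2: (2c ⊕ a1) ⊕ 61 = 8d ⊕ 61 = ec
byte 3: (49 ⊕ 09) ⊕ 74 = 40 ⊕ 74 = 34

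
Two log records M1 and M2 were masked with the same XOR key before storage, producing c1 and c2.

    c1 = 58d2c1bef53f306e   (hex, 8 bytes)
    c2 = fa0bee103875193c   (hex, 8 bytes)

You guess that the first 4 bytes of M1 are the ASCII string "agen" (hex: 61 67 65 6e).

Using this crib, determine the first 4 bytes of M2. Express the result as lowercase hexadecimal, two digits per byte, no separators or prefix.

First, c1 ⊕ c2 = (M1 ⊕ K) ⊕ (M2 ⊕ K) = M1 ⊕ M2, so the key drops out. Then M2 = (M1 ⊕ M2) ⊕ M1 over the first 4 bytes.
byte 0: (58 ⊕ fa) ⊕ 61 = a2 ⊕ 61 = c3
byte 1: (d2 ⊕ 0b) ⊕ 67 = d9 ⊕ 67 = be
byte 2: (c1 ⊕ ee) ⊕ 65 = 2f ⊕ 65 = 4a
byte 3: (be ⊕ 10) ⊕ 6e = ae ⊕ 6e = c0

c3be4ac0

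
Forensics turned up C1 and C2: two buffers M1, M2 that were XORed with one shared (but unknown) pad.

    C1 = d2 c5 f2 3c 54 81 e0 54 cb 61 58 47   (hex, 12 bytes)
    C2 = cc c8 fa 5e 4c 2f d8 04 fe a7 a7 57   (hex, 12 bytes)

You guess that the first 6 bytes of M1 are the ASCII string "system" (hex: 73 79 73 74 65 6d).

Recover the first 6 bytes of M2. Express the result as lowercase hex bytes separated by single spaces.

6d 74 7b 16 7d c3

First, C1 ⊕ C2 = (M1 ⊕ K) ⊕ (M2 ⊕ K) = M1 ⊕ M2, so the key drops out. Then M2 = (M1 ⊕ M2) ⊕ M1 over the first 6 bytes.
byte 0: (d2 ^ cc) ^ 73 = 1e ^ 73 = 6d
byte 1: (c5 ^ c8) ^ 79 = 0d ^ 79 = 74
byte 2: (f2 ^ fa) ^ 73 = 08 ^ 73 = 7b
byte 3: (3c ^ 5e) ^ 74 = 62 ^ 74 = 16
byte 4: (54 ^ 4c) ^ 65 = 18 ^ 65 = 7d
byte 5: (81 ^ 2f) ^ 6d = ae ^ 6d = c3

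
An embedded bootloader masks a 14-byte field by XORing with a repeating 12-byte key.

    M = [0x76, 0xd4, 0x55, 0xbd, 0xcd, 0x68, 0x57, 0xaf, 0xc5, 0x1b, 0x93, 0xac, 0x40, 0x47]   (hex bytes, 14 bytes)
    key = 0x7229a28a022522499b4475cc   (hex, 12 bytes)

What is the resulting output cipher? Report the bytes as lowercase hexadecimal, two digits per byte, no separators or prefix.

04fdf737cf4d75e65e5fe660326e

The 12-byte key repeats, so the effective keystream is 72 29 a2 8a 02 25 22 49 9b 44 75 cc 72 29.
byte 0: 76 ⊕ 72 = 04
byte 1: d4 ⊕ 29 = fd
byte 2: 55 ⊕ a2 = f7
byte 3: bd ⊕ 8a = 37
byte 4: cd ⊕ 02 = cf
byte 5: 68 ⊕ 25 = 4d
byte 6: 57 ⊕ 22 = 75
byte 7: af ⊕ 49 = e6
byte 8: c5 ⊕ 9b = 5e
byte 9: 1b ⊕ 44 = 5f
byte 10: 93 ⊕ 75 = e6
byte 11: ac ⊕ cc = 60
byte 12: 40 ⊕ 72 = 32
byte 13: 47 ⊕ 29 = 6e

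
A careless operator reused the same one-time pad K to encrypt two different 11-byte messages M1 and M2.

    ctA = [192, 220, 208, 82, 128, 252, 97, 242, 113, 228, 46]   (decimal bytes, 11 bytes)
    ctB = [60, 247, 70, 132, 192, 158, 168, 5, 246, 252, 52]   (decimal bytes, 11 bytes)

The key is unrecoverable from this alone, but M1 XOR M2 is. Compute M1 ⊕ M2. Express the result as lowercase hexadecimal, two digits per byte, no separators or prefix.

ctA ⊕ ctB = (M1 ⊕ K) ⊕ (M2 ⊕ K) = M1 ⊕ M2 — the shared key cancels under XOR.
c0 xor 3c = fc
dc xor f7 = 2b
d0 xor 46 = 96
52 xor 84 = d6
80 xor c0 = 40
fc xor 9e = 62
61 xor a8 = c9
f2 xor 05 = f7
71 xor f6 = 87
e4 xor fc = 18
2e xor 34 = 1a

fc2b96d64062c9f787181a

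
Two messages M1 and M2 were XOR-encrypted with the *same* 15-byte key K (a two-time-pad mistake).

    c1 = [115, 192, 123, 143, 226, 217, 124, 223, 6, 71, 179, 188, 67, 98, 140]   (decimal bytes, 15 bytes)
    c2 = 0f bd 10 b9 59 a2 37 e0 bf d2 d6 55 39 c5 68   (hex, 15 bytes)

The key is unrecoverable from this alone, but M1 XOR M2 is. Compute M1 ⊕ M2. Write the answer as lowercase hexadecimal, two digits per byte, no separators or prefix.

7c7d6b36bb7b4b3fb99565e97aa7e4

c1 ⊕ c2 = (M1 ⊕ K) ⊕ (M2 ⊕ K) = M1 ⊕ M2 — the shared key cancels under XOR.
115 xor  15 = 124
192 xor 189 = 125
123 xor  16 = 107
143 xor 185 =  54
226 xor  89 = 187
217 xor 162 = 123
124 xor  55 =  75
223 xor 224 =  63
  6 xor 191 = 185
 71 xor 210 = 149
179 xor 214 = 101
188 xor  85 = 233
 67 xor  57 = 122
 98 xor 197 = 167
140 xor 104 = 228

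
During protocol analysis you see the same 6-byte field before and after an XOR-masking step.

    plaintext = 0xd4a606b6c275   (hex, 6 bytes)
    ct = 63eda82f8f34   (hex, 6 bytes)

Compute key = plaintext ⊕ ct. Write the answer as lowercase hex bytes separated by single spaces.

b7 4b ae 99 4d 41

Since ct = plaintext ⊕ key, XORing both sides with plaintext gives key = plaintext ⊕ ct.
byte 0: d4 ^ 63 = b7
byte 1: a6 ^ ed = 4b
byte 2: 06 ^ a8 = ae
byte 3: b6 ^ 2f = 99
byte 4: c2 ^ 8f = 4d
byte 5: 75 ^ 34 = 41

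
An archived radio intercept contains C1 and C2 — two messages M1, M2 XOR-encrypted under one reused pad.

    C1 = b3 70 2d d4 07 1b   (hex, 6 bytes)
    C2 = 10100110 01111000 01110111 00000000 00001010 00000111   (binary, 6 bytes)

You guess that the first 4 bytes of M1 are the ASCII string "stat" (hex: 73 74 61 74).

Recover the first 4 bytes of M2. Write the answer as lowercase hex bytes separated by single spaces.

First, C1 ⊕ C2 = (M1 ⊕ K) ⊕ (M2 ⊕ K) = M1 ⊕ M2, so the key drops out. Then M2 = (M1 ⊕ M2) ⊕ M1 over the first 4 bytes.
byte 0: (b3 ^ a6) ^ 73 = 15 ^ 73 = 66
byte 1: (70 ^ 78) ^ 74 = 08 ^ 74 = 7c
byte 2: (2d ^ 77) ^ 61 = 5a ^ 61 = 3b
byte 3: (d4 ^ 00) ^ 74 = d4 ^ 74 = a0

66 7c 3b a0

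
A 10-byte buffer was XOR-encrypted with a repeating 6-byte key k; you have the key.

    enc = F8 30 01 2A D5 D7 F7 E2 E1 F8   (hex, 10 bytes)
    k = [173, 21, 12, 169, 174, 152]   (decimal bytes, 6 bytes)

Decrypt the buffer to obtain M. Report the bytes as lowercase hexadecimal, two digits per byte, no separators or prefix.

55250d837b4f5af7ed51

The 6-byte key repeats, so the effective keystream is ad 15 0c a9 ae 98 ad 15 0c a9.
byte 0: 248 ⊕ 173 =  85
byte 1:  48 ⊕  21 =  37
byte 2:   1 ⊕  12 =  13
byte 3:  42 ⊕ 169 = 131
byte 4: 213 ⊕ 174 = 123
byte 5: 215 ⊕ 152 =  79
byte 6: 247 ⊕ 173 =  90
byte 7: 226 ⊕  21 = 247
byte 8: 225 ⊕  12 = 237
byte 9: 248 ⊕ 169 =  81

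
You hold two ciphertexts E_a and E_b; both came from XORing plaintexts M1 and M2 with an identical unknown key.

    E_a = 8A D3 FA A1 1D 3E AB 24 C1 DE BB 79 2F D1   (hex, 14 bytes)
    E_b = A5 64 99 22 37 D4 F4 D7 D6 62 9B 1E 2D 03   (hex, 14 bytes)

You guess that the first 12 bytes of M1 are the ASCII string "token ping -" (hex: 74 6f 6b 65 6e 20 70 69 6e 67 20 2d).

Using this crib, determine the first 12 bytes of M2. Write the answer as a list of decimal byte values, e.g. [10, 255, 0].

First, E_a ⊕ E_b = (M1 ⊕ K) ⊕ (M2 ⊕ K) = M1 ⊕ M2, so the key drops out. Then M2 = (M1 ⊕ M2) ⊕ M1 over the first 12 bytes.
byte 0: (8a ⊕ a5) ⊕ 74 = 2f ⊕ 74 = 5b
byte 1: (d3 ⊕ 64) ⊕ 6f = b7 ⊕ 6f = d8
byte 2: (fa ⊕ 99) ⊕ 6b = 63 ⊕ 6b = 08
byte 3: (a1 ⊕ 22) ⊕ 65 = 83 ⊕ 65 = e6
byte 4: (1d ⊕ 37) ⊕ 6e = 2a ⊕ 6e = 44
byte 5: (3e ⊕ d4) ⊕ 20 = ea ⊕ 20 = ca
byte 6: (ab ⊕ f4) ⊕ 70 = 5f ⊕ 70 = 2f
byte 7: (24 ⊕ d7) ⊕ 69 = f3 ⊕ 69 = 9a
byte 8: (c1 ⊕ d6) ⊕ 6e = 17 ⊕ 6e = 79
byte 9: (de ⊕ 62) ⊕ 67 = bc ⊕ 67 = db
byte 10: (bb ⊕ 9b) ⊕ 20 = 20 ⊕ 20 = 00
byte 11: (79 ⊕ 1e) ⊕ 2d = 67 ⊕ 2d = 4a

[91, 216, 8, 230, 68, 202, 47, 154, 121, 219, 0, 74]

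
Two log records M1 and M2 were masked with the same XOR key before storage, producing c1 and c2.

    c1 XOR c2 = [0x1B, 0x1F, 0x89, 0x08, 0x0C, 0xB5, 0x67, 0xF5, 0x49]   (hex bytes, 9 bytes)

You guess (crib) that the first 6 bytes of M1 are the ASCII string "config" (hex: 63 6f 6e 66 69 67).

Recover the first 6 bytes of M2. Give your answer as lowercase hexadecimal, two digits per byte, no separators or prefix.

Since c1 ⊕ c2 = M1 ⊕ M2, XORing with the guessed M1 bytes yields the corresponding M2 bytes: M2 = (c1 ⊕ c2) ⊕ M1.
1b XOR 63 = 78
1f XOR 6f = 70
89 XOR 6e = e7
08 XOR 66 = 6e
0c XOR 69 = 65
b5 XOR 67 = d2

7870e76e65d2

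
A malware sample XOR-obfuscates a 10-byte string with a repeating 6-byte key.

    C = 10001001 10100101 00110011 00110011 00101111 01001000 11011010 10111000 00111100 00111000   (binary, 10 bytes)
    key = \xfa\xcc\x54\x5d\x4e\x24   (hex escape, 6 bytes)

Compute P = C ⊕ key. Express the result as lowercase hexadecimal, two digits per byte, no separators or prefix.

The 6-byte key repeats, so the effective keystream is fa cc 54 5d 4e 24 fa cc 54 5d.
byte 0: 89 xor fa = 73
byte 1: a5 xor cc = 69
byte 2: 33 xor 54 = 67
byte 3: 33 xor 5d = 6e
byte 4: 2f xor 4e = 61
byte 5: 48 xor 24 = 6c
byte 6: da xor fa = 20
byte 7: b8 xor cc = 74
byte 8: 3c xor 54 = 68
byte 9: 38 xor 5d = 65

7369676e616c20746865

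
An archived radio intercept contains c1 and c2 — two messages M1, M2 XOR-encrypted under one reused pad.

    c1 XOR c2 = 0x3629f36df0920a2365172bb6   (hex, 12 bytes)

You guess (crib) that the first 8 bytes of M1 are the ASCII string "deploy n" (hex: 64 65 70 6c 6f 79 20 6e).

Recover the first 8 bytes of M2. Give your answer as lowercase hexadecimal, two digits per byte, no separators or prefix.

Since c1 ⊕ c2 = M1 ⊕ M2, XORing with the guessed M1 bytes yields the corresponding M2 bytes: M2 = (c1 ⊕ c2) ⊕ M1.
36 XOR 64 = 52
29 XOR 65 = 4c
f3 XOR 70 = 83
6d XOR 6c = 01
f0 XOR 6f = 9f
92 XOR 79 = eb
0a XOR 20 = 2a
23 XOR 6e = 4d

524c83019feb2a4d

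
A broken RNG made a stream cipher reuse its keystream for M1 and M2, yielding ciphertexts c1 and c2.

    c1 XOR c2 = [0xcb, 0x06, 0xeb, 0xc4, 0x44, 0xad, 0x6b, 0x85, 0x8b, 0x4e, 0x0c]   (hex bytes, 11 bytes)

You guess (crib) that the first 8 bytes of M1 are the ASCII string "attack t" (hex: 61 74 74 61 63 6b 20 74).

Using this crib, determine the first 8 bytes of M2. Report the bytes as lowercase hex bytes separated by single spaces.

Since c1 ⊕ c2 = M1 ⊕ M2, XORing with the guessed M1 bytes yields the corresponding M2 bytes: M2 = (c1 ⊕ c2) ⊕ M1.
cb ⊕ 61 = aa
06 ⊕ 74 = 72
eb ⊕ 74 = 9f
c4 ⊕ 61 = a5
44 ⊕ 63 = 27
ad ⊕ 6b = c6
6b ⊕ 20 = 4b
85 ⊕ 74 = f1

aa 72 9f a5 27 c6 4b f1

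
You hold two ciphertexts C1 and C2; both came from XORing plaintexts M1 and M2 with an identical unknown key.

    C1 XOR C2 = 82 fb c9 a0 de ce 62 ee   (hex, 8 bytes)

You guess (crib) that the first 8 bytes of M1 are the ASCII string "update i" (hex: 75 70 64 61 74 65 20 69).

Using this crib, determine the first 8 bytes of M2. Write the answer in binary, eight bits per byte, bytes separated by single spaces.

11110111 10001011 10101101 11000001 10101010 10101011 01000010 10000111

Since C1 ⊕ C2 = M1 ⊕ M2, XORing with the guessed M1 bytes yields the corresponding M2 bytes: M2 = (C1 ⊕ C2) ⊕ M1.
byte 0: 10000010 xor 01110101 = 11110111
byte 1: 11111011 xor 01110000 = 10001011
byte 2: 11001001 xor 01100100 = 10101101
byte 3: 10100000 xor 01100001 = 11000001
byte 4: 11011110 xor 01110100 = 10101010
byte 5: 11001110 xor 01100101 = 10101011
byte 6: 01100010 xor 00100000 = 01000010
byte 7: 11101110 xor 01101001 = 10000111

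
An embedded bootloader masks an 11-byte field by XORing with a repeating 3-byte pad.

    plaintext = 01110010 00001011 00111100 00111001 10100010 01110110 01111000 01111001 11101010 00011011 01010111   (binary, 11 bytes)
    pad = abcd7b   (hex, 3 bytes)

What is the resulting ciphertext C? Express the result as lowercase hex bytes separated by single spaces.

d9 c6 47 92 6f 0d d3 b4 91 b0 9a

The 3-byte key repeats, so the effective keystream is ab cd 7b ab cd 7b ab cd 7b ab cd.
byte 0: 01110010 ^ 10101011 = 11011001
byte 1: 00001011 ^ 11001101 = 11000110
byte 2: 00111100 ^ 01111011 = 01000111
byte 3: 00111001 ^ 10101011 = 10010010
byte 4: 10100010 ^ 11001101 = 01101111
byte 5: 01110110 ^ 01111011 = 00001101
byte 6: 01111000 ^ 10101011 = 11010011
byte 7: 01111001 ^ 11001101 = 10110100
byte 8: 11101010 ^ 01111011 = 10010001
byte 9: 00011011 ^ 10101011 = 10110000
byte 10: 01010111 ^ 11001101 = 10011010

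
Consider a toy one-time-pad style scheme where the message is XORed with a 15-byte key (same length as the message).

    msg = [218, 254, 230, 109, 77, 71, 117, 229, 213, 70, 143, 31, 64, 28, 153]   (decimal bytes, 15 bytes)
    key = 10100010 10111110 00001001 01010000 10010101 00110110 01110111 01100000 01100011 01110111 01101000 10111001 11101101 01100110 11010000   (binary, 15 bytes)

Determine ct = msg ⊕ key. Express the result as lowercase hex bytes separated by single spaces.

XOR is its own inverse, so applying the key byte-wise gives the result directly.
byte 0: 11011010 ⊕ 10100010 = 01111000
byte 1: 11111110 ⊕ 10111110 = 01000000
byte 2: 11100110 ⊕ 00001001 = 11101111
byte 3: 01101101 ⊕ 01010000 = 00111101
byte 4: 01001101 ⊕ 10010101 = 11011000
byte 5: 01000111 ⊕ 00110110 = 01110001
byte 6: 01110101 ⊕ 01110111 = 00000010
byte 7: 11100101 ⊕ 01100000 = 10000101
byte 8: 11010101 ⊕ 01100011 = 10110110
byte 9: 01000110 ⊕ 01110111 = 00110001
byte 10: 10001111 ⊕ 01101000 = 11100111
byte 11: 00011111 ⊕ 10111001 = 10100110
byte 12: 01000000 ⊕ 11101101 = 10101101
byte 13: 00011100 ⊕ 01100110 = 01111010
byte 14: 10011001 ⊕ 11010000 = 01001001

78 40 ef 3d d8 71 02 85 b6 31 e7 a6 ad 7a 49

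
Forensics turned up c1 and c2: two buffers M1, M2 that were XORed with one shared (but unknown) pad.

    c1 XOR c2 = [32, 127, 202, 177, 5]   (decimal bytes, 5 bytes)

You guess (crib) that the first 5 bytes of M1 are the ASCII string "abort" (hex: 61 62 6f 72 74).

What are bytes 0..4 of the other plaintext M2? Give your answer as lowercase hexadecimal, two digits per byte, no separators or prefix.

411da5c371

Since c1 ⊕ c2 = M1 ⊕ M2, XORing with the guessed M1 bytes yields the corresponding M2 bytes: M2 = (c1 ⊕ c2) ⊕ M1.
byte 0:  32 xor  97 =  65
byte 1: 127 xor  98 =  29
byte 2: 202 xor 111 = 165
byte 3: 177 xor 114 = 195
byte 4:   5 xor 116 = 113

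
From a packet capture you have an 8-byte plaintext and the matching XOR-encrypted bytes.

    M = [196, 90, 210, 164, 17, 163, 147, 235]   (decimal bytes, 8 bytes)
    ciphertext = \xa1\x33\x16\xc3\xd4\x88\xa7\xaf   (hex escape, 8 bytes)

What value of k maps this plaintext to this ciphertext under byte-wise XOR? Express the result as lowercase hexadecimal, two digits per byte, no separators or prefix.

Since ciphertext = M ⊕ k, XORing both sides with M gives k = M ⊕ ciphertext.
196 XOR 161 = 101
 90 XOR  51 = 105
210 XOR  22 = 196
164 XOR 195 = 103
 17 XOR 212 = 197
163 XOR 136 =  43
147 XOR 167 =  52
235 XOR 175 =  68

6569c467c52b3444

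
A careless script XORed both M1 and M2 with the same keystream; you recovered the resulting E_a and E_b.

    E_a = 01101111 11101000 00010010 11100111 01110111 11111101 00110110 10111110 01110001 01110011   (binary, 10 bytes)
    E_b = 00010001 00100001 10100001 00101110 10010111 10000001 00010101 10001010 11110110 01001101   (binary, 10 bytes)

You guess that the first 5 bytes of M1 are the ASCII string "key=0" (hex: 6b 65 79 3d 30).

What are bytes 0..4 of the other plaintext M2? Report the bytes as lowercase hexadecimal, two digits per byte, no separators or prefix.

15accaf4d0

First, E_a ⊕ E_b = (M1 ⊕ K) ⊕ (M2 ⊕ K) = M1 ⊕ M2, so the key drops out. Then M2 = (M1 ⊕ M2) ⊕ M1 over the first 5 bytes.
byte 0: (6f XOR 11) XOR 6b = 7e XOR 6b = 15
byte 1: (e8 XOR 21) XOR 65 = c9 XOR 65 = ac
byte 2: (12 XOR a1) XOR 79 = b3 XOR 79 = ca
byte 3: (e7 XOR 2e) XOR 3d = c9 XOR 3d = f4
byte 4: (77 XOR 97) XOR 30 = e0 XOR 30 = d0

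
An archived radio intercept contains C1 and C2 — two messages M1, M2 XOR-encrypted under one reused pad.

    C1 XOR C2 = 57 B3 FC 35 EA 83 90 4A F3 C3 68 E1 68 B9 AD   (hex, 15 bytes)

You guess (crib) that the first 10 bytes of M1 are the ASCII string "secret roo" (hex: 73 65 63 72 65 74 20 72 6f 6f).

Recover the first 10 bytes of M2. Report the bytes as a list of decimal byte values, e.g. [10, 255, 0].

Since C1 ⊕ C2 = M1 ⊕ M2, XORing with the guessed M1 bytes yields the corresponding M2 bytes: M2 = (C1 ⊕ C2) ⊕ M1.
 87 XOR 115 =  36
179 XOR 101 = 214
252 XOR  99 = 159
 53 XOR 114 =  71
234 XOR 101 = 143
131 XOR 116 = 247
144 XOR  32 = 176
 74 XOR 114 =  56
243 XOR 111 = 156
195 XOR 111 = 172

[36, 214, 159, 71, 143, 247, 176, 56, 156, 172]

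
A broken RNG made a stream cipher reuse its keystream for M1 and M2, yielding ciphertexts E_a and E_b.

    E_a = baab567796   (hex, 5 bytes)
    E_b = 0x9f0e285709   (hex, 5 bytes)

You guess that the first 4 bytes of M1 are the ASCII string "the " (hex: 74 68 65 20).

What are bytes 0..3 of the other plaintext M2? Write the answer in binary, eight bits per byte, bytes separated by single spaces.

First, E_a ⊕ E_b = (M1 ⊕ K) ⊕ (M2 ⊕ K) = M1 ⊕ M2, so the key drops out. Then M2 = (M1 ⊕ M2) ⊕ M1 over the first 4 bytes.
byte 0: (ba ⊕ 9f) ⊕ 74 = 25 ⊕ 74 = 51
byte 1: (ab ⊕ 0e) ⊕ 68 = a5 ⊕ 68 = cd
byte 2: (56 ⊕ 28) ⊕ 65 = 7e ⊕ 65 = 1b
byte 3: (77 ⊕ 57) ⊕ 20 = 20 ⊕ 20 = 00

01010001 11001101 00011011 00000000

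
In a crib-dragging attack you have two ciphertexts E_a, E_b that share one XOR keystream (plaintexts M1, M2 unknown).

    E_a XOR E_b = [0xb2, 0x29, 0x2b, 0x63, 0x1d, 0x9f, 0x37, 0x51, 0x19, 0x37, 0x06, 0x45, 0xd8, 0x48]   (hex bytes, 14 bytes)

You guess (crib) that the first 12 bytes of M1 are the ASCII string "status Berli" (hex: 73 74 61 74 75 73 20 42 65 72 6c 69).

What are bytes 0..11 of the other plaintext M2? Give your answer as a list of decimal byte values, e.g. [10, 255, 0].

Since E_a ⊕ E_b = M1 ⊕ M2, XORing with the guessed M1 bytes yields the corresponding M2 bytes: M2 = (E_a ⊕ E_b) ⊕ M1.
b2 ⊕ 73 = c1
29 ⊕ 74 = 5d
2b ⊕ 61 = 4a
63 ⊕ 74 = 17
1d ⊕ 75 = 68
9f ⊕ 73 = ec
37 ⊕ 20 = 17
51 ⊕ 42 = 13
19 ⊕ 65 = 7c
37 ⊕ 72 = 45
06 ⊕ 6c = 6a
45 ⊕ 69 = 2c

[193, 93, 74, 23, 104, 236, 23, 19, 124, 69, 106, 44]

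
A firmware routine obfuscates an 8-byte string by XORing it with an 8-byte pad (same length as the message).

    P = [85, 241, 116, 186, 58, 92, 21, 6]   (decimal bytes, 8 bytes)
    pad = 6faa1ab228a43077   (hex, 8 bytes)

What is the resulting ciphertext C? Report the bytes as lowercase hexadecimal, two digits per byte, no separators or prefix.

55 ⊕ 6f = 3a
f1 ⊕ aa = 5b
74 ⊕ 1a = 6e
ba ⊕ b2 = 08
3a ⊕ 28 = 12
5c ⊕ a4 = f8
15 ⊕ 30 = 25
06 ⊕ 77 = 71

3a5b6e0812f82571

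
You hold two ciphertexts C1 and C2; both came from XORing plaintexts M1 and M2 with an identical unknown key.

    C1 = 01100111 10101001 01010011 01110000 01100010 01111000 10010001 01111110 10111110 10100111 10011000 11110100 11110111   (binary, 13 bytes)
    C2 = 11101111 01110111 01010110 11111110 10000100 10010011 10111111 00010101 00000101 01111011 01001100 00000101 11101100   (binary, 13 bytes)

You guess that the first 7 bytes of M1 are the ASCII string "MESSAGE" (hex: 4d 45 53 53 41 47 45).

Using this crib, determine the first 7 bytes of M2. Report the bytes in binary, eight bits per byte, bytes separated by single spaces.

11000101 10011011 01010110 11011101 10100111 10101100 01101011

First, C1 ⊕ C2 = (M1 ⊕ K) ⊕ (M2 ⊕ K) = M1 ⊕ M2, so the key drops out. Then M2 = (M1 ⊕ M2) ⊕ M1 over the first 7 bytes.
byte 0: (67 ⊕ ef) ⊕ 4d = 88 ⊕ 4d = c5
byte 1: (a9 ⊕ 77) ⊕ 45 = de ⊕ 45 = 9b
byte 2: (53 ⊕ 56) ⊕ 53 = 05 ⊕ 53 = 56
byte 3: (70 ⊕ fe) ⊕ 53 = 8e ⊕ 53 = dd
byte 4: (62 ⊕ 84) ⊕ 41 = e6 ⊕ 41 = a7
byte 5: (78 ⊕ 93) ⊕ 47 = eb ⊕ 47 = ac
byte 6: (91 ⊕ bf) ⊕ 45 = 2e ⊕ 45 = 6b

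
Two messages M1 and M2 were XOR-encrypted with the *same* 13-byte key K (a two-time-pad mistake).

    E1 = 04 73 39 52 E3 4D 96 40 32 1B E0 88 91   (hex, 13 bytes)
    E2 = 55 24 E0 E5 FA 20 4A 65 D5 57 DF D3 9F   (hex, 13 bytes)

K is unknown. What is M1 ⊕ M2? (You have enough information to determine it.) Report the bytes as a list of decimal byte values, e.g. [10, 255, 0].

[81, 87, 217, 183, 25, 109, 220, 37, 231, 76, 63, 91, 14]

E1 ⊕ E2 = (M1 ⊕ K) ⊕ (M2 ⊕ K) = M1 ⊕ M2 — the shared key cancels under XOR.
  4 xor  85 =  81
115 xor  36 =  87
 57 xor 224 = 217
 82 xor 229 = 183
227 xor 250 =  25
 77 xor  32 = 109
150 xor  74 = 220
 64 xor 101 =  37
 50 xor 213 = 231
 27 xor  87 =  76
224 xor 223 =  63
136 xor 211 =  91
145 xor 159 =  14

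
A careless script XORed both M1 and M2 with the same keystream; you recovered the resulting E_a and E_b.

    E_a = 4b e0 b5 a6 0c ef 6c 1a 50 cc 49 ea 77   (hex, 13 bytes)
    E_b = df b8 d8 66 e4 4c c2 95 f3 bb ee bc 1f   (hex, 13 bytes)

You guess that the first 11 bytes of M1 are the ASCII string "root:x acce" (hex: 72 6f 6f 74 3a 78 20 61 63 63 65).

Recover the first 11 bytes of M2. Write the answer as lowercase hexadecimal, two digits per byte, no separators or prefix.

e63702b4d2db8eeec014c2

First, E_a ⊕ E_b = (M1 ⊕ K) ⊕ (M2 ⊕ K) = M1 ⊕ M2, so the key drops out. Then M2 = (M1 ⊕ M2) ⊕ M1 over the first 11 bytes.
byte 0: (4b XOR df) XOR 72 = 94 XOR 72 = e6
byte 1: (e0 XOR b8) XOR 6f = 58 XOR 6f = 37
byte 2: (b5 XOR d8) XOR 6f = 6d XOR 6f = 02
byte 3: (a6 XOR 66) XOR 74 = c0 XOR 74 = b4
byte 4: (0c XOR e4) XOR 3a = e8 XOR 3a = d2
byte 5: (ef XOR 4c) XOR 78 = a3 XOR 78 = db
byte 6: (6c XOR c2) XOR 20 = ae XOR 20 = 8e
byte 7: (1a XOR 95) XOR 61 = 8f XOR 61 = ee
byte 8: (50 XOR f3) XOR 63 = a3 XOR 63 = c0
byte 9: (cc XOR bb) XOR 63 = 77 XOR 63 = 14
byte 10: (49 XOR ee) XOR 65 = a7 XOR 65 = c2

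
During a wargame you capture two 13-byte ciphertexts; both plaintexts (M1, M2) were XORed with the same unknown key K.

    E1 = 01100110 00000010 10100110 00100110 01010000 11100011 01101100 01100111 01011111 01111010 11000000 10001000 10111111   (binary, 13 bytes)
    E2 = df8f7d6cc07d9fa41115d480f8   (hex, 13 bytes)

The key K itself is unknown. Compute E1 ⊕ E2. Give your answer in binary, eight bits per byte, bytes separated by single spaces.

10111001 10001101 11011011 01001010 10010000 10011110 11110011 11000011 01001110 01101111 00010100 00001000 01000111

E1 ⊕ E2 = (M1 ⊕ K) ⊕ (M2 ⊕ K) = M1 ⊕ M2 — the shared key cancels under XOR.
66 ^ df = b9
02 ^ 8f = 8d
a6 ^ 7d = db
26 ^ 6c = 4a
50 ^ c0 = 90
e3 ^ 7d = 9e
6c ^ 9f = f3
67 ^ a4 = c3
5f ^ 11 = 4e
7a ^ 15 = 6f
c0 ^ d4 = 14
88 ^ 80 = 08
bf ^ f8 = 47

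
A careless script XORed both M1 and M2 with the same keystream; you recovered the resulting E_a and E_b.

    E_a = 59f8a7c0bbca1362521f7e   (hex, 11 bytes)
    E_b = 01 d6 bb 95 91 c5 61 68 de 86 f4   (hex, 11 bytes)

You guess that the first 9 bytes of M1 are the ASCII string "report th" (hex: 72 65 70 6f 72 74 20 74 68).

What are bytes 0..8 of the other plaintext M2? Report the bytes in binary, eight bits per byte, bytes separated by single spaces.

First, E_a ⊕ E_b = (M1 ⊕ K) ⊕ (M2 ⊕ K) = M1 ⊕ M2, so the key drops out. Then M2 = (M1 ⊕ M2) ⊕ M1 over the first 9 bytes.
byte 0: (59 xor 01) xor 72 = 58 xor 72 = 2a
byte 1: (f8 xor d6) xor 65 = 2e xor 65 = 4b
byte 2: (a7 xor bb) xor 70 = 1c xor 70 = 6c
byte 3: (c0 xor 95) xor 6f = 55 xor 6f = 3a
byte 4: (bb xor 91) xor 72 = 2a xor 72 = 58
byte 5: (ca xor c5) xor 74 = 0f xor 74 = 7b
byte 6: (13 xor 61) xor 20 = 72 xor 20 = 52
byte 7: (62 xor 68) xor 74 = 0a xor 74 = 7e
byte 8: (52 xor de) xor 68 = 8c xor 68 = e4

00101010 01001011 01101100 00111010 01011000 01111011 01010010 01111110 11100100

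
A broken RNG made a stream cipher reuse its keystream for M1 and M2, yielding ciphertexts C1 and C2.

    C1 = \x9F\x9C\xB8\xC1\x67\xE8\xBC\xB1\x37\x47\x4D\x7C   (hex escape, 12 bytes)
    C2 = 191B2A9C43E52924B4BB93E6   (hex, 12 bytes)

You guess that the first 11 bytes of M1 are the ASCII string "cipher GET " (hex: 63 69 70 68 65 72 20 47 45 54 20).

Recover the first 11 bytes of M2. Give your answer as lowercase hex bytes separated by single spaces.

First, C1 ⊕ C2 = (M1 ⊕ K) ⊕ (M2 ⊕ K) = M1 ⊕ M2, so the key drops out. Then M2 = (M1 ⊕ M2) ⊕ M1 over the first 11 bytes.
byte 0: (9f xor 19) xor 63 = 86 xor 63 = e5
byte 1: (9c xor 1b) xor 69 = 87 xor 69 = ee
byte 2: (b8 xor 2a) xor 70 = 92 xor 70 = e2
byte 3: (c1 xor 9c) xor 68 = 5d xor 68 = 35
byte 4: (67 xor 43) xor 65 = 24 xor 65 = 41
byte 5: (e8 xor e5) xor 72 = 0d xor 72 = 7f
byte 6: (bc xor 29) xor 20 = 95 xor 20 = b5
byte 7: (b1 xor 24) xor 47 = 95 xor 47 = d2
byte 8: (37 xor b4) xor 45 = 83 xor 45 = c6
byte 9: (47 xor bb) xor 54 = fc xor 54 = a8
byte 10: (4d xor 93) xor 20 = de xor 20 = fe

e5 ee e2 35 41 7f b5 d2 c6 a8 fe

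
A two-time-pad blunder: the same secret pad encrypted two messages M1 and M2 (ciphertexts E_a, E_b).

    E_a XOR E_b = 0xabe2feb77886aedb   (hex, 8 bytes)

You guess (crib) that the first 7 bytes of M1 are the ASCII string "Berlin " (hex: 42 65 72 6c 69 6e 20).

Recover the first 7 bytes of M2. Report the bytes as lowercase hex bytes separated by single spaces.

Since E_a ⊕ E_b = M1 ⊕ M2, XORing with the guessed M1 bytes yields the corresponding M2 bytes: M2 = (E_a ⊕ E_b) ⊕ M1.
ab XOR 42 = e9
e2 XOR 65 = 87
fe XOR 72 = 8c
b7 XOR 6c = db
78 XOR 69 = 11
86 XOR 6e = e8
ae XOR 20 = 8e

e9 87 8c db 11 e8 8e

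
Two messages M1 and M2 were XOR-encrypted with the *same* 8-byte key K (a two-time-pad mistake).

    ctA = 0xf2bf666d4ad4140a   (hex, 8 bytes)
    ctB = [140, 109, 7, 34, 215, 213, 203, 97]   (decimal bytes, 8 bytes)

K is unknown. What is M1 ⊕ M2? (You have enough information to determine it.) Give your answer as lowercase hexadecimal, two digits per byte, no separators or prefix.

ctA ⊕ ctB = (M1 ⊕ K) ⊕ (M2 ⊕ K) = M1 ⊕ M2 — the shared key cancels under XOR.
11110010 ⊕ 10001100 = 01111110
10111111 ⊕ 01101101 = 11010010
01100110 ⊕ 00000111 = 01100001
01101101 ⊕ 00100010 = 01001111
01001010 ⊕ 11010111 = 10011101
11010100 ⊕ 11010101 = 00000001
00010100 ⊕ 11001011 = 11011111
00001010 ⊕ 01100001 = 01101011

7ed2614f9d01df6b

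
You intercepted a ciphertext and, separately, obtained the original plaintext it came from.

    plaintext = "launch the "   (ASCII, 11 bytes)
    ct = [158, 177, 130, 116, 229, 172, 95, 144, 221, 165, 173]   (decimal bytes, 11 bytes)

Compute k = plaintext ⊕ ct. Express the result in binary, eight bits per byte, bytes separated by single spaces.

Since ct = plaintext ⊕ k, XORing both sides with plaintext gives k = plaintext ⊕ ct.
6c xor 9e = f2
61 xor b1 = d0
75 xor 82 = f7
6e xor 74 = 1a
63 xor e5 = 86
68 xor ac = c4
20 xor 5f = 7f
74 xor 90 = e4
68 xor dd = b5
65 xor a5 = c0
20 xor ad = 8d

11110010 11010000 11110111 00011010 10000110 11000100 01111111 11100100 10110101 11000000 10001101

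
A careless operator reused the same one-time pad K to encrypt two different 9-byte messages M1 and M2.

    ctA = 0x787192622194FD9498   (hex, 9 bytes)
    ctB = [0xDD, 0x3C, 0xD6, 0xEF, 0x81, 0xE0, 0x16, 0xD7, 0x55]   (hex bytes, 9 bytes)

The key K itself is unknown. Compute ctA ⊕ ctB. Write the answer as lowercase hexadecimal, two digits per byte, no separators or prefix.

ctA ⊕ ctB = (M1 ⊕ K) ⊕ (M2 ⊕ K) = M1 ⊕ M2 — the shared key cancels under XOR.
byte 0: 120 xor 221 = 165
byte 1: 113 xor  60 =  77
byte 2: 146 xor 214 =  68
byte 3:  98 xor 239 = 141
byte 4:  33 xor 129 = 160
byte 5: 148 xor 224 = 116
byte 6: 253 xor  22 = 235
byte 7: 148 xor 215 =  67
byte 8: 152 xor  85 = 205

a54d448da074eb43cd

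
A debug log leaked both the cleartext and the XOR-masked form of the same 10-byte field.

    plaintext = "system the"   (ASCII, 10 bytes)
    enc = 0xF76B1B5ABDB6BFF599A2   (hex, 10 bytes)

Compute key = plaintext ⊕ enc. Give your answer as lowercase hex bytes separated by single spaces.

84 12 68 2e d8 db 9f 81 f1 c7

Since enc = plaintext ⊕ key, XORing both sides with plaintext gives key = plaintext ⊕ enc.
115 ⊕ 247 = 132
121 ⊕ 107 =  18
115 ⊕  27 = 104
116 ⊕  90 =  46
101 ⊕ 189 = 216
109 ⊕ 182 = 219
 32 ⊕ 191 = 159
116 ⊕ 245 = 129
104 ⊕ 153 = 241
101 ⊕ 162 = 199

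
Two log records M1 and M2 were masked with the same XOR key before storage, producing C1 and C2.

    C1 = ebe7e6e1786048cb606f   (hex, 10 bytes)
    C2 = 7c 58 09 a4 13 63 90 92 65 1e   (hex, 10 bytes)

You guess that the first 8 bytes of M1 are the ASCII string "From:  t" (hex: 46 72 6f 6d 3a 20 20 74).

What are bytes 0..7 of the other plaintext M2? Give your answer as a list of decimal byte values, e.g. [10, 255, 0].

[209, 205, 128, 40, 81, 35, 248, 45]

First, C1 ⊕ C2 = (M1 ⊕ K) ⊕ (M2 ⊕ K) = M1 ⊕ M2, so the key drops out. Then M2 = (M1 ⊕ M2) ⊕ M1 over the first 8 bytes.
byte 0: (eb ^ 7c) ^ 46 = 97 ^ 46 = d1
byte 1: (e7 ^ 58) ^ 72 = bf ^ 72 = cd
byte 2: (e6 ^ 09) ^ 6f = ef ^ 6f = 80
byte 3: (e1 ^ a4) ^ 6d = 45 ^ 6d = 28
byte 4: (78 ^ 13) ^ 3a = 6b ^ 3a = 51
byte 5: (60 ^ 63) ^ 20 = 03 ^ 20 = 23
byte 6: (48 ^ 90) ^ 20 = d8 ^ 20 = f8
byte 7: (cb ^ 92) ^ 74 = 59 ^ 74 = 2d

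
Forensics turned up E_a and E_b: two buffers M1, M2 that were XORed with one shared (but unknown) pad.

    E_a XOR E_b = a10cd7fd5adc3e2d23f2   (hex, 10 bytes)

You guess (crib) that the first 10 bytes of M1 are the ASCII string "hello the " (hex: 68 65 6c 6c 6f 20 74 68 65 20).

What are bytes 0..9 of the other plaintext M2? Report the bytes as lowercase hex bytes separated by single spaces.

c9 69 bb 91 35 fc 4a 45 46 d2

Since E_a ⊕ E_b = M1 ⊕ M2, XORing with the guessed M1 bytes yields the corresponding M2 bytes: M2 = (E_a ⊕ E_b) ⊕ M1.
161 ⊕ 104 = 201
 12 ⊕ 101 = 105
215 ⊕ 108 = 187
253 ⊕ 108 = 145
 90 ⊕ 111 =  53
220 ⊕  32 = 252
 62 ⊕ 116 =  74
 45 ⊕ 104 =  69
 35 ⊕ 101 =  70
242 ⊕  32 = 210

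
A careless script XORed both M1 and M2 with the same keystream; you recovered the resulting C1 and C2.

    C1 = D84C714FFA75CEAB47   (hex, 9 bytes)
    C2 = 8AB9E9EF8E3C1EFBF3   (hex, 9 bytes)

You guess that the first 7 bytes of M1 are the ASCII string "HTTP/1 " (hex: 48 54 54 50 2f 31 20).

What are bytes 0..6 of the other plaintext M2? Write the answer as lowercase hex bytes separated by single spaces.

1a a1 cc f0 5b 78 f0

First, C1 ⊕ C2 = (M1 ⊕ K) ⊕ (M2 ⊕ K) = M1 ⊕ M2, so the key drops out. Then M2 = (M1 ⊕ M2) ⊕ M1 over the first 7 bytes.
byte 0: (d8 ^ 8a) ^ 48 = 52 ^ 48 = 1a
byte 1: (4c ^ b9) ^ 54 = f5 ^ 54 = a1
byte 2: (71 ^ e9) ^ 54 = 98 ^ 54 = cc
byte 3: (4f ^ ef) ^ 50 = a0 ^ 50 = f0
byte 4: (fa ^ 8e) ^ 2f = 74 ^ 2f = 5b
byte 5: (75 ^ 3c) ^ 31 = 49 ^ 31 = 78
byte 6: (ce ^ 1e) ^ 20 = d0 ^ 20 = f0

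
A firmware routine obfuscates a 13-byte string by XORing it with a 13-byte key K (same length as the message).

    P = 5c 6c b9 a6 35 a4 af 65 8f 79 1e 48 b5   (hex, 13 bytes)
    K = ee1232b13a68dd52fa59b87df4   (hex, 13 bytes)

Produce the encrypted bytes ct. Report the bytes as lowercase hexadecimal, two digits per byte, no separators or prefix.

b27e8b170fcc72377520a63541

byte 0:  92 ^ 238 = 178
byte 1: 108 ^  18 = 126
byte 2: 185 ^  50 = 139
byte 3: 166 ^ 177 =  23
byte 4:  53 ^  58 =  15
byte 5: 164 ^ 104 = 204
byte 6: 175 ^ 221 = 114
byte 7: 101 ^  82 =  55
byte 8: 143 ^ 250 = 117
byte 9: 121 ^  89 =  32
byte 10:  30 ^ 184 = 166
byte 11:  72 ^ 125 =  53
byte 12: 181 ^ 244 =  65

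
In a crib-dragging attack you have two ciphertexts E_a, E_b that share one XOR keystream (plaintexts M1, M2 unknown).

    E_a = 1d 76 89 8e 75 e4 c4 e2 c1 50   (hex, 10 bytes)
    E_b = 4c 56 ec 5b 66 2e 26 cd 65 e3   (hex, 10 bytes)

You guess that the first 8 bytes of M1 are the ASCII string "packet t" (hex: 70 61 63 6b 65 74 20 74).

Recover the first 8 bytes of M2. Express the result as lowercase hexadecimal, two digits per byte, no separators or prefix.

First, E_a ⊕ E_b = (M1 ⊕ K) ⊕ (M2 ⊕ K) = M1 ⊕ M2, so the key drops out. Then M2 = (M1 ⊕ M2) ⊕ M1 over the first 8 bytes.
byte 0: (1d XOR 4c) XOR 70 = 51 XOR 70 = 21
byte 1: (76 XOR 56) XOR 61 = 20 XOR 61 = 41
byte 2: (89 XOR ec) XOR 63 = 65 XOR 63 = 06
byte 3: (8e XOR 5b) XOR 6b = d5 XOR 6b = be
byte 4: (75 XOR 66) XOR 65 = 13 XOR 65 = 76
byte 5: (e4 XOR 2e) XOR 74 = ca XOR 74 = be
byte 6: (c4 XOR 26) XOR 20 = e2 XOR 20 = c2
byte 7: (e2 XOR cd) XOR 74 = 2f XOR 74 = 5b

214106be76bec25b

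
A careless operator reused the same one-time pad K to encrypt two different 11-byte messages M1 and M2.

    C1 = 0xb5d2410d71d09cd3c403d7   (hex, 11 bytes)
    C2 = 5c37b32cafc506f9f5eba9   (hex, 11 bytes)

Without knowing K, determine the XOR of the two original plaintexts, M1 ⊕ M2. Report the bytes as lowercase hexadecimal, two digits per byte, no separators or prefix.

C1 ⊕ C2 = (M1 ⊕ K) ⊕ (M2 ⊕ K) = M1 ⊕ M2 — the shared key cancels under XOR.
10110101 XOR 01011100 = 11101001
11010010 XOR 00110111 = 11100101
01000001 XOR 10110011 = 11110010
00001101 XOR 00101100 = 00100001
01110001 XOR 10101111 = 11011110
11010000 XOR 11000101 = 00010101
10011100 XOR 00000110 = 10011010
11010011 XOR 11111001 = 00101010
11000100 XOR 11110101 = 00110001
00000011 XOR 11101011 = 11101000
11010111 XOR 10101001 = 01111110

e9e5f221de159a2a31e87e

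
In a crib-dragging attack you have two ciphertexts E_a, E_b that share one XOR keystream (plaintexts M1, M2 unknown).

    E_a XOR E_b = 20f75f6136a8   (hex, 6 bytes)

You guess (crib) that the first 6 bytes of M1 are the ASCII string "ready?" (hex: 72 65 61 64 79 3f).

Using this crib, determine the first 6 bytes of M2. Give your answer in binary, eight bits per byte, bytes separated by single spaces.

01010010 10010010 00111110 00000101 01001111 10010111

Since E_a ⊕ E_b = M1 ⊕ M2, XORing with the guessed M1 bytes yields the corresponding M2 bytes: M2 = (E_a ⊕ E_b) ⊕ M1.
20 ^ 72 = 52
f7 ^ 65 = 92
5f ^ 61 = 3e
61 ^ 64 = 05
36 ^ 79 = 4f
a8 ^ 3f = 97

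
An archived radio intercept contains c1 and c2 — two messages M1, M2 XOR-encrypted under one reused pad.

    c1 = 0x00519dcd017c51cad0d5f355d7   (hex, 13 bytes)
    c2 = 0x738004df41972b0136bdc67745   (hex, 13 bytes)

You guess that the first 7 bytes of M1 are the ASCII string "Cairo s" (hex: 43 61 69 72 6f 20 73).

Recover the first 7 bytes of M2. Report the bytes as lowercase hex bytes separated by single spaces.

First, c1 ⊕ c2 = (M1 ⊕ K) ⊕ (M2 ⊕ K) = M1 ⊕ M2, so the key drops out. Then M2 = (M1 ⊕ M2) ⊕ M1 over the first 7 bytes.
byte 0: (00 XOR 73) XOR 43 = 73 XOR 43 = 30
byte 1: (51 XOR 80) XOR 61 = d1 XOR 61 = b0
byte 2: (9d XOR 04) XOR 69 = 99 XOR 69 = f0
byte 3: (cd XOR df) XOR 72 = 12 XOR 72 = 60
byte 4: (01 XOR 41) XOR 6f = 40 XOR 6f = 2f
byte 5: (7c XOR 97) XOR 20 = eb XOR 20 = cb
byte 6: (51 XOR 2b) XOR 73 = 7a XOR 73 = 09

30 b0 f0 60 2f cb 09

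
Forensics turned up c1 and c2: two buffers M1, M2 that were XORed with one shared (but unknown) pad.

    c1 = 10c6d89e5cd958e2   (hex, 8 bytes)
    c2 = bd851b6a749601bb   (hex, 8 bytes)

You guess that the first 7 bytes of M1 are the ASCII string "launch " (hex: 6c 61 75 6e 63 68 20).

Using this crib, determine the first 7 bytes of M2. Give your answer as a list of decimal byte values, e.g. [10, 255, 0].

[193, 34, 182, 154, 75, 39, 121]

First, c1 ⊕ c2 = (M1 ⊕ K) ⊕ (M2 ⊕ K) = M1 ⊕ M2, so the key drops out. Then M2 = (M1 ⊕ M2) ⊕ M1 over the first 7 bytes.
byte 0: (10 XOR bd) XOR 6c = ad XOR 6c = c1
byte 1: (c6 XOR 85) XOR 61 = 43 XOR 61 = 22
byte 2: (d8 XOR 1b) XOR 75 = c3 XOR 75 = b6
byte 3: (9e XOR 6a) XOR 6e = f4 XOR 6e = 9a
byte 4: (5c XOR 74) XOR 63 = 28 XOR 63 = 4b
byte 5: (d9 XOR 96) XOR 68 = 4f XOR 68 = 27
byte 6: (58 XOR 01) XOR 20 = 59 XOR 20 = 79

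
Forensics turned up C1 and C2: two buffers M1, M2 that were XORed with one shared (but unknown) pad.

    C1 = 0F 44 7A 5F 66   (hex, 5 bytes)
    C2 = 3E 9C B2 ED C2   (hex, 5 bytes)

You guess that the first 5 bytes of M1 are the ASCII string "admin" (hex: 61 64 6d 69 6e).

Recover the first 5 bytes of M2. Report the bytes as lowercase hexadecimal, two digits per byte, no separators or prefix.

50bca5dbca

First, C1 ⊕ C2 = (M1 ⊕ K) ⊕ (M2 ⊕ K) = M1 ⊕ M2, so the key drops out. Then M2 = (M1 ⊕ M2) ⊕ M1 over the first 5 bytes.
byte 0: (0f xor 3e) xor 61 = 31 xor 61 = 50
byte 1: (44 xor 9c) xor 64 = d8 xor 64 = bc
byte 2: (7a xor b2) xor 6d = c8 xor 6d = a5
byte 3: (5f xor ed) xor 69 = b2 xor 69 = db
byte 4: (66 xor c2) xor 6e = a4 xor 6e = ca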